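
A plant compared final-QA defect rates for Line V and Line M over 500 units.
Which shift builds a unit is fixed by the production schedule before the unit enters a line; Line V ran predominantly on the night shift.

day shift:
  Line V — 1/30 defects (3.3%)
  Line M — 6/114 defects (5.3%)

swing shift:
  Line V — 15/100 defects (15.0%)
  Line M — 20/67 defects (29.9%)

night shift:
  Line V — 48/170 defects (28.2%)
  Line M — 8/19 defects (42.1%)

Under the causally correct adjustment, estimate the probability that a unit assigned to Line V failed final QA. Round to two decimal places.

0.17

Shift is set before the line has any effect — it is not caused by the line — and it independently drives the outcome. That makes it a confounder, so the causal comparison is within shift levels.
Standardising Line V to the population shift mix: 0.288·1/30 + 0.334·15/100 + 0.378·48/170 = 0.166.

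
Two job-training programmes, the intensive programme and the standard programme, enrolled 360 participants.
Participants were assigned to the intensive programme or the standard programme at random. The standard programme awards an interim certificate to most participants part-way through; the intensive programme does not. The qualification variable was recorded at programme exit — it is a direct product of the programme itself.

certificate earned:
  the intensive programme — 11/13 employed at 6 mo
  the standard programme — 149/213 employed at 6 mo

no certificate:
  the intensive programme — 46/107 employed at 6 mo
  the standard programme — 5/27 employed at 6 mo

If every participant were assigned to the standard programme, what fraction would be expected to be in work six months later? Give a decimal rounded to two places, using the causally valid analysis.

0.64

Qualification attained during the programme is recorded after the programme and is itself shifted by it — it sits on the causal path from programme to outcome. Conditioning on a mediator would strip out part of the effect we want; the pooled comparison gives the total causal effect.
So P(outcome | do(the standard programme)) is just the pooled rate for the standard programme: 154/240 = 0.642.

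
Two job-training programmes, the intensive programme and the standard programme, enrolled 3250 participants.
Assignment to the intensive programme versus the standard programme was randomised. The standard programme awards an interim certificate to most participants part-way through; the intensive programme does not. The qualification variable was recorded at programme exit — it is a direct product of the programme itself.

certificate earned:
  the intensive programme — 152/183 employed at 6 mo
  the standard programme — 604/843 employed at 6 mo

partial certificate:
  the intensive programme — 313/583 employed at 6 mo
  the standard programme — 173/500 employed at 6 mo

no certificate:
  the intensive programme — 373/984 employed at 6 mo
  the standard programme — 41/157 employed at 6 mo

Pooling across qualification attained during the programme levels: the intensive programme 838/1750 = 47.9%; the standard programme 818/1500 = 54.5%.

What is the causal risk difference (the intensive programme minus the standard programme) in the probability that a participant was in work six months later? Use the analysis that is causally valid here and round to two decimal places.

The qualification attained during the programme-specific comparison favours the intensive programme throughout, but the pooled figures favour the standard programme. The question is whether to condition on qualification attained during the programme.
Qualification attained during the programme is recorded after the programme and is itself shifted by it — it sits on the causal path from programme to outcome. Conditioning on a mediator would strip out part of the effect we want; the pooled comparison gives the total causal effect.
The causal difference is the pooled difference: 0.479 − 0.545 = -0.066.

-0.07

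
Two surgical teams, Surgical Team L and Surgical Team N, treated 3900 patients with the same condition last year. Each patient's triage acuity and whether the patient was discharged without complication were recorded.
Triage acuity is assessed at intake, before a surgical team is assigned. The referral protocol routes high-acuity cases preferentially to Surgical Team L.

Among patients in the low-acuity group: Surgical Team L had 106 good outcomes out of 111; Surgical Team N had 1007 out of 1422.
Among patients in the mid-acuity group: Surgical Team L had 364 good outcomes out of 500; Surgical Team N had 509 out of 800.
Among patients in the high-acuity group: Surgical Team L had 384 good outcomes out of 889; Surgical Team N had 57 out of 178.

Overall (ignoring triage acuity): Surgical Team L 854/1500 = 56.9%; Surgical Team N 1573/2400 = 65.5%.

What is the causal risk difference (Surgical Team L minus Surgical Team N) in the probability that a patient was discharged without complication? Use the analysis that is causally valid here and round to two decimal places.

+0.16

The triage acuity-specific comparison favours Surgical Team L throughout, but the pooled figures favour Surgical Team N. The question is whether to condition on triage acuity.
Here triage acuity is a common cause — it drives both which surgical team a case falls under and the outcome. The crude comparison mixes populations; the stratum-specific rates are the causally relevant ones.
Adjusting over the population distribution of triage acuity: 0.393·(0.955−0.708) + 0.333·(0.728−0.636) + 0.274·(0.432−0.320) = +0.158.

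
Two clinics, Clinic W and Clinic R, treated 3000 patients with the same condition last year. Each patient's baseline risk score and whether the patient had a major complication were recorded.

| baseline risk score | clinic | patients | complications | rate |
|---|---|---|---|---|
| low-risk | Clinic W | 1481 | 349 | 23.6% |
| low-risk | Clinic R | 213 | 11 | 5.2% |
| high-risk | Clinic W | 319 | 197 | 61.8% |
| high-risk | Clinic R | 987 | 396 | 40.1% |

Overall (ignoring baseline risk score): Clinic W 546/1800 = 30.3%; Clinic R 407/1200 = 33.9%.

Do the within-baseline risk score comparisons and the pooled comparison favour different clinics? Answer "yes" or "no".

Within each baseline risk score level (low-risk 23.6% vs 5.2%; high-risk 61.8% vs 40.1%), Clinic R has the lower rate every time. Pooled: 30.3% vs 33.9% — Clinic W has the lower rate overall. The two comparisons disagree.

yes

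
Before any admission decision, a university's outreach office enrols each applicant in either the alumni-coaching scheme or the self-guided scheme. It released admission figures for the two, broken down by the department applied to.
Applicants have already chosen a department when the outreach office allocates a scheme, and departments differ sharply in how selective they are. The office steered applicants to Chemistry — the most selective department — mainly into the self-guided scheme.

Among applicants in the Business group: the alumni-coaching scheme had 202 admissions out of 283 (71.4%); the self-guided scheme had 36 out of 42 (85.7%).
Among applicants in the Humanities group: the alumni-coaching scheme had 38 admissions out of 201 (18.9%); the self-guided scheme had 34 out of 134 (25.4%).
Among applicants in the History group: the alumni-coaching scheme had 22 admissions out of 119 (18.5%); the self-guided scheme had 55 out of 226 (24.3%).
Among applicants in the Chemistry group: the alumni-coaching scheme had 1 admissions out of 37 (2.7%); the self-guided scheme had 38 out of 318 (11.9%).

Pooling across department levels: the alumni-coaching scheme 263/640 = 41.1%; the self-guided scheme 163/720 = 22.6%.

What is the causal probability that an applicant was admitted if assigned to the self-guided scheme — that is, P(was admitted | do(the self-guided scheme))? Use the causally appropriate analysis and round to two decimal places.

The stratified and pooled comparisons disagree (the self-guided scheme wins within each department; the alumni-coaching scheme wins overall), so the answer turns on the causal role of department.
Department satisfies the back-door criterion: it is not a descendant of the outreach scheme, and it blocks the spurious path from outreach scheme to outcome. Adjusting for it (i.e., using the within-department rates) gives the causal effect.
Standardising the self-guided scheme to the population department mix: 0.239·36/42 + 0.246·34/134 + 0.254·55/226 + 0.261·38/318 = 0.360.

0.36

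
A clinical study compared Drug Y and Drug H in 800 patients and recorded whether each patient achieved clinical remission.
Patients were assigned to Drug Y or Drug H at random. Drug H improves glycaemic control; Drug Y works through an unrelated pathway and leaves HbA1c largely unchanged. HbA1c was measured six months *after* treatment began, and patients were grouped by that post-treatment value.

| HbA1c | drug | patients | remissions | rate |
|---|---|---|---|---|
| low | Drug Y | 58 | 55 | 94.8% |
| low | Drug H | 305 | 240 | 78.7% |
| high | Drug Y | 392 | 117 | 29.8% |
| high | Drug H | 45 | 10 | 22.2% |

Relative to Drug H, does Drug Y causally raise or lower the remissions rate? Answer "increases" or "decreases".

decreases

The stratified and pooled comparisons disagree (Drug Y wins within each HbA1c; Drug H wins overall), so the answer turns on the causal role of HbA1c.
HbA1c is recorded after the drug and is itself shifted by it — it sits on the causal path from drug to outcome. Conditioning on a mediator would strip out part of the effect we want; the pooled comparison gives the total causal effect.
Pooled: Drug Y 38.2% vs Drug H 71.4%; Drug H is higher overall.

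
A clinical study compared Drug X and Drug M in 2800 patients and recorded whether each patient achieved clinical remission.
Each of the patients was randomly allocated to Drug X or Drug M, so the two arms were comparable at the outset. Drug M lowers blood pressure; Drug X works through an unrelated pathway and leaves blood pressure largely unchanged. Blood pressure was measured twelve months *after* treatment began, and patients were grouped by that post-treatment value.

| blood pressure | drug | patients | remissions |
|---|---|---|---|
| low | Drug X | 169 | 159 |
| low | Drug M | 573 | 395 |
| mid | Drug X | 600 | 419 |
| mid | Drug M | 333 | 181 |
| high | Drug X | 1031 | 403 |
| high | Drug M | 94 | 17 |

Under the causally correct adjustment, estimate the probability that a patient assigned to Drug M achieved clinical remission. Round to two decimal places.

Blood pressure is recorded after the drug and is itself shifted by it — it sits on the causal path from drug to outcome. Conditioning on a mediator would strip out part of the effect we want; the pooled comparison gives the total causal effect.
So P(outcome | do(Drug M)) is just the pooled rate for Drug M: 593/1000 = 0.593.

0.59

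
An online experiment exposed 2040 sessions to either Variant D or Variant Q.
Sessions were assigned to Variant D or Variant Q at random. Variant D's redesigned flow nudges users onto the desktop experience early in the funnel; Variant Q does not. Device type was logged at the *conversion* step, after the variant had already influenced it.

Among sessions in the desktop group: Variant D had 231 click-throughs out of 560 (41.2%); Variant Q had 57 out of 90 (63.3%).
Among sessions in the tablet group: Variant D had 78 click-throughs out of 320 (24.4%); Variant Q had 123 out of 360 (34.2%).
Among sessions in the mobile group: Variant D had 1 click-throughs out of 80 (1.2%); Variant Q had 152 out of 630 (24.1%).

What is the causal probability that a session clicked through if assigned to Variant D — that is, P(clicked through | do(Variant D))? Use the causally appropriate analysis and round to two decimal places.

Within every device type level Variant Q has the higher rate, yet pooled Variant D does — Simpson's reversal.
The distribution of device type is itself part of what the variant does — it is an intermediate outcome. Holding it fixed would remove that part of the effect; the total effect is the pooled difference.
So P(outcome | do(Variant D)) is just the pooled rate for Variant D: 310/960 = 0.323.

0.32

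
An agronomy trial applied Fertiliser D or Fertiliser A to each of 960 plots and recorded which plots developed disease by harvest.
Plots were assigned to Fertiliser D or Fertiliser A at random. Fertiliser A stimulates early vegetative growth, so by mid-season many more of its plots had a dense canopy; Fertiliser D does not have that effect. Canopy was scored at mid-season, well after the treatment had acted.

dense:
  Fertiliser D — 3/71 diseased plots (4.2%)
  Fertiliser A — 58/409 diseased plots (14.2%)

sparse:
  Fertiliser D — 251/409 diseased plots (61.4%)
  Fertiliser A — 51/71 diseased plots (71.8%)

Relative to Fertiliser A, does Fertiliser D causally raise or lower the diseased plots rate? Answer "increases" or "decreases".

Because the fertiliser influences mid-season canopy, mid-season canopy is a post-treatment mediator, not a confounder. Stratifying on it would bias the estimate; the causal effect is the crude pooled difference.
Pooled: Fertiliser D 52.9% vs Fertiliser A 22.7%; Fertiliser A is lower overall.

increases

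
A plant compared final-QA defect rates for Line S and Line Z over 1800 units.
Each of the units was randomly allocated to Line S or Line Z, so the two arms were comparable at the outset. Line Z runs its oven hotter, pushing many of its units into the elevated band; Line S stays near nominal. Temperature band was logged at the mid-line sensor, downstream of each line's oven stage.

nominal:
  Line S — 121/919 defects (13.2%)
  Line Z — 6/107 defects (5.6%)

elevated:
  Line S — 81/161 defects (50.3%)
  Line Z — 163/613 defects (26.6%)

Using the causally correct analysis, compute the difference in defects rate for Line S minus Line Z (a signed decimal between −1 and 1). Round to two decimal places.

In-process temperature band here is a post-treatment variable shaped by the line; conditioning on it would introduce bias rather than remove it. The overall comparison is the causal one.
The causal difference is the pooled difference: 0.187 − 0.235 = -0.048.

-0.05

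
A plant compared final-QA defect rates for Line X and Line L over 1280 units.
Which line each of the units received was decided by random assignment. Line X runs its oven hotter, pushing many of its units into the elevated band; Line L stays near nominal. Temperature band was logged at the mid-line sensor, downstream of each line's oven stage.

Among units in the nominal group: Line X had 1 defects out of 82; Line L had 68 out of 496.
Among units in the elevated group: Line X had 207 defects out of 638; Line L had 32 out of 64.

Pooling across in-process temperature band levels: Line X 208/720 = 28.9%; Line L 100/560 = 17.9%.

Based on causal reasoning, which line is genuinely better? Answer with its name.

In-process temperature band lies on the pathway line → in-process temperature band → outcome, so adjusting for it blocks the indirect effect. For the total causal effect of line, use the unadjusted pooled rates.
Pooled: Line X 28.9% vs Line L 17.9%; Line L is lower overall.

Line L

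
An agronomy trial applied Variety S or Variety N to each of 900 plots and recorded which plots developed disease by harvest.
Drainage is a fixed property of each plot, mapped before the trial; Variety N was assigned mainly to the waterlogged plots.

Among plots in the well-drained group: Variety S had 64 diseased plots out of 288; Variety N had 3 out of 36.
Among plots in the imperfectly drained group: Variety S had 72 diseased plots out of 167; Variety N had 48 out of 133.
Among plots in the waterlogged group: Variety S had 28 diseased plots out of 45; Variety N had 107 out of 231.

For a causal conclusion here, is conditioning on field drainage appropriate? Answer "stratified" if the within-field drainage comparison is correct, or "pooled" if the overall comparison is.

Variety N is lower inside every field drainage stratum but Variety S is lower in aggregate. Whether to stratify depends on how field drainage relates to the variety.
The imbalance in field drainage arose from how plots were allocated, not from anything the variety did; and field drainage independently affects the outcome. The pooled gap is confounded — condition on field drainage.
Within each level — well-drained: 22.2% vs 8.3%; imperfectly drained: 43.1% vs 36.1%; waterlogged: 62.2% vs 46.3% — Variety N is lower every time.

stratified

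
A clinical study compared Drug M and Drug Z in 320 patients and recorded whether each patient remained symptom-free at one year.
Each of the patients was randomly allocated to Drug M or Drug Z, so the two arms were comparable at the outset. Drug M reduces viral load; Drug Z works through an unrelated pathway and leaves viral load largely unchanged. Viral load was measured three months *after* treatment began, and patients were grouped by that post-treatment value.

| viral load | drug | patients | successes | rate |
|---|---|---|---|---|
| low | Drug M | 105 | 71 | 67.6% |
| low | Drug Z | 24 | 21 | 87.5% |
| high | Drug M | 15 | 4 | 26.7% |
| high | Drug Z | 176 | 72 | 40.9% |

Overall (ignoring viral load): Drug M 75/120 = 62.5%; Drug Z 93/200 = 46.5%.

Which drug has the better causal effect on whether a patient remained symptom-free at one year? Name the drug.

The stratified and pooled comparisons disagree (Drug Z wins within each viral load; Drug M wins overall), so the answer turns on the causal role of viral load.
Viral load is recorded after the drug and is itself shifted by it — it sits on the causal path from drug to outcome. Conditioning on a mediator would strip out part of the effect we want; the pooled comparison gives the total causal effect.
Pooled: Drug M 62.5% vs Drug Z 46.5%; Drug M is higher overall.

Drug M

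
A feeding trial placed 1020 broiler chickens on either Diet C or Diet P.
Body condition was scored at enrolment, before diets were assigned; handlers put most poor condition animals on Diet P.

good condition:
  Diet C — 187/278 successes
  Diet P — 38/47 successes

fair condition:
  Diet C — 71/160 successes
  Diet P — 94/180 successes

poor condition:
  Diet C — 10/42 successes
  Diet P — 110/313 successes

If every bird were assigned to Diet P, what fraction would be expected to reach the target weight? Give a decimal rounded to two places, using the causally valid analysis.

0.55

Within every starting body condition level Diet P has the higher rate, yet pooled Diet C does — Simpson's reversal.
The imbalance in starting body condition arose from how broiler chickens were allocated, not from anything the diet did; and starting body condition independently affects the outcome. The pooled gap is confounded — condition on starting body condition.
Standardising Diet P to the population starting body condition mix: 0.319·38/47 + 0.333·94/180 + 0.348·110/313 = 0.554.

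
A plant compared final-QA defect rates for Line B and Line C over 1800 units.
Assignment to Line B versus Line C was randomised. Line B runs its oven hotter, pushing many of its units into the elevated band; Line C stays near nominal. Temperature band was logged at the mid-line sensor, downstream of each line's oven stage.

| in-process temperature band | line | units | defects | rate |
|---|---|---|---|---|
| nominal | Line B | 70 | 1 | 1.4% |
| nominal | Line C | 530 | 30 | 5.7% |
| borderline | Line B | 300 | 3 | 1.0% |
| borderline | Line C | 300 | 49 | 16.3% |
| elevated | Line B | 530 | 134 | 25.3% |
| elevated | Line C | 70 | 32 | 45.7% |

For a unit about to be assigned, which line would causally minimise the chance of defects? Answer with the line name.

Line C

The distribution of in-process temperature band is itself part of what the line does — it is an intermediate outcome. Holding it fixed would remove that part of the effect; the total effect is the pooled difference.
Pooled: Line B 15.3% vs Line C 12.3%; Line C is lower overall.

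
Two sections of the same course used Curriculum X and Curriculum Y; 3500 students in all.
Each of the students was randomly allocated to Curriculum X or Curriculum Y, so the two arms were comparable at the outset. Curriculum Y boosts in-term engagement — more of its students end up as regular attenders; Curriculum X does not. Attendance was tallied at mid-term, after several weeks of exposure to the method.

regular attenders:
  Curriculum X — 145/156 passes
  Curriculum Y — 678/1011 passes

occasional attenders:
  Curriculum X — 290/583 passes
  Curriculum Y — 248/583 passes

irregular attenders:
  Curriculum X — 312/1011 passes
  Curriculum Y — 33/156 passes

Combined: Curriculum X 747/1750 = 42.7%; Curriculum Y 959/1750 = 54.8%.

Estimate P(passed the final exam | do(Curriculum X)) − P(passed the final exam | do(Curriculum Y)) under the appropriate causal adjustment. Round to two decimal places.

Within every mid-term attendance level Curriculum X has the higher rate, yet pooled Curriculum Y does — Simpson's reversal.
Mid-term attendance lies on the pathway teaching method → mid-term attendance → outcome, so adjusting for it blocks the indirect effect. For the total causal effect of teaching method, use the unadjusted pooled rates.
The causal difference is the pooled difference: 0.427 − 0.548 = -0.121.

-0.12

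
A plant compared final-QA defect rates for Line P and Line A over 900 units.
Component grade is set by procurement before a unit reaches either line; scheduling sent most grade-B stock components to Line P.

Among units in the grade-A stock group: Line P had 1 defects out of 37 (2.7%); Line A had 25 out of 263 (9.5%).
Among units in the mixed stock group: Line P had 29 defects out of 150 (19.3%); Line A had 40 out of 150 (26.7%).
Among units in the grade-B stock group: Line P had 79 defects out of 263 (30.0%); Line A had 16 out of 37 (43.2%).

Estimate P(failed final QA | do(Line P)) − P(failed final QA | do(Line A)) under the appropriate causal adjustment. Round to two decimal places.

-0.09

Nothing the line does changes component grade; the imbalance is an allocation artefact. With component grade also predicting the outcome, the pooled figure is confounded, and the within-stratum comparison is the causal one.
Adjusting over the population distribution of component grade: 0.333·(0.027−0.095) + 0.333·(0.193−0.267) + 0.333·(0.300−0.432) = -0.091.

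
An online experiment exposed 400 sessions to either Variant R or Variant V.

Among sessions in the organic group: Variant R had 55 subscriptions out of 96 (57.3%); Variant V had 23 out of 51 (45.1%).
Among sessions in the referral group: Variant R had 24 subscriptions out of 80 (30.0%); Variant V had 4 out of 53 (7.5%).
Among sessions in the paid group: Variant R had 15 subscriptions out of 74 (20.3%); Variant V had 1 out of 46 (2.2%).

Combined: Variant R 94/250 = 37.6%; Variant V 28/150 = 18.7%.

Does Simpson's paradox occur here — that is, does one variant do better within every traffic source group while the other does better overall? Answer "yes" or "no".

no

Within each traffic source level (organic 57.3% vs 45.1%; referral 30.0% vs 7.5%; paid 20.3% vs 2.2%), Variant R has the higher rate every time. Pooled: 37.6% vs 18.7% — Variant R has the higher rate overall. They agree.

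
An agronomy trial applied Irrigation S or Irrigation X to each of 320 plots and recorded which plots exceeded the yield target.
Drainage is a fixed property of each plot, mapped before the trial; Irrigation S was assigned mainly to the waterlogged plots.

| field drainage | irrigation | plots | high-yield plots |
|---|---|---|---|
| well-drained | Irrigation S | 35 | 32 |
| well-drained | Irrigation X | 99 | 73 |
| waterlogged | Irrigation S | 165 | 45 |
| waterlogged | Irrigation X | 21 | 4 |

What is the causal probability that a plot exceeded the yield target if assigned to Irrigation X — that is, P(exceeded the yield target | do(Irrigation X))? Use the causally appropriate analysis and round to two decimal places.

0.42

The imbalance in field drainage arose from how plots were allocated, not from anything the irrigation did; and field drainage independently affects the outcome. The pooled gap is confounded — condition on field drainage.
Standardising Irrigation X to the population field drainage mix: 0.419·73/99 + 0.581·4/21 = 0.419.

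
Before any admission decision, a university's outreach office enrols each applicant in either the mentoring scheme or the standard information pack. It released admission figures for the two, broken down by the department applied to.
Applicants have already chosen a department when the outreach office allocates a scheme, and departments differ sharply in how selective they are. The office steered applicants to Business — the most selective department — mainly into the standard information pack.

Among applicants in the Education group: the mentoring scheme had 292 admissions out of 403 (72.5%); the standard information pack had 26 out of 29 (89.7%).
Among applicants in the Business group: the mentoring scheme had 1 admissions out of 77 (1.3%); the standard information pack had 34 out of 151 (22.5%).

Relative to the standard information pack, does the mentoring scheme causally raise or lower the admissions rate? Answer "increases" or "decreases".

The stratified and pooled comparisons disagree (the standard information pack wins within each department; the mentoring scheme wins overall), so the answer turns on the causal role of department.
Department satisfies the back-door criterion: it is not a descendant of the outreach scheme, and it blocks the spurious path from outreach scheme to outcome. Adjusting for it (i.e., using the within-department rates) gives the causal effect.
Within each level — Education: 72.5% vs 89.7%; Business: 1.3% vs 22.5% — the standard information pack is higher every time.

decreases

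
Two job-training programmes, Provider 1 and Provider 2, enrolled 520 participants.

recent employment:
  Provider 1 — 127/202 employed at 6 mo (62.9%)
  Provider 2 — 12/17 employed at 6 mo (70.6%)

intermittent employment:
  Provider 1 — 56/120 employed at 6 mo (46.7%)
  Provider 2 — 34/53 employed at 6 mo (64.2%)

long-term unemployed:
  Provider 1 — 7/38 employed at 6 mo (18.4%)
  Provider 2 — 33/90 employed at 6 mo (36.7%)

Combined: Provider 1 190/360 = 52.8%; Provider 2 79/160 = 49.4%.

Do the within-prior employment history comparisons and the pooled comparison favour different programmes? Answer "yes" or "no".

Within each prior employment history level (recent employment 62.9% vs 70.6%; intermittent employment 46.7% vs 64.2%; long-term unemployed 18.4% vs 36.7%), Provider 2 has the higher rate every time. Pooled: 52.8% vs 49.4% — Provider 1 has the higher rate overall. The two comparisons disagree.

yes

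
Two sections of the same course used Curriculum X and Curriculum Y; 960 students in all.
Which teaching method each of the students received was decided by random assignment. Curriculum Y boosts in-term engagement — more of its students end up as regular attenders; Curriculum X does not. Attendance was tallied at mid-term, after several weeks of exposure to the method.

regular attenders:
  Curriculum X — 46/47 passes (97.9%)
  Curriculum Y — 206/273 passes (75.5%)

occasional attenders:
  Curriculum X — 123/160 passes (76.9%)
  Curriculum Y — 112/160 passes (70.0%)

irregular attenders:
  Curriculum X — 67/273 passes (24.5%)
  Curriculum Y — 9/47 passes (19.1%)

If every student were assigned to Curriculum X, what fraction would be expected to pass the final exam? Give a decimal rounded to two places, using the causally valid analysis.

Curriculum X is higher inside every mid-term attendance stratum but Curriculum Y is higher in aggregate. Whether to stratify depends on how mid-term attendance relates to the teaching method.
Mid-term attendance is recorded after the teaching method and is itself shifted by it — it sits on the causal path from teaching method to outcome. Conditioning on a mediator would strip out part of the effect we want; the pooled comparison gives the total causal effect.
So P(outcome | do(Curriculum X)) is just the pooled rate for Curriculum X: 236/480 = 0.492.

0.49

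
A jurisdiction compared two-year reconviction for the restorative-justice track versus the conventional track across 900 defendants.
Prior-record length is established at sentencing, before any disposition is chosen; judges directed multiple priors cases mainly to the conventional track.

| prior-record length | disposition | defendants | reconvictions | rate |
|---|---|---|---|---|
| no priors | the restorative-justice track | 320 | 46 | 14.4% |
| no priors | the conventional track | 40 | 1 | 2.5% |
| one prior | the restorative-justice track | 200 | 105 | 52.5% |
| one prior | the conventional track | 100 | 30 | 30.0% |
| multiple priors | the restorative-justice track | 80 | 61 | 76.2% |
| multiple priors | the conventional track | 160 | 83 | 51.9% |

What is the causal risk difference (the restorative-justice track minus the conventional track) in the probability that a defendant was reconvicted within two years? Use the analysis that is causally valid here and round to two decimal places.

Within every prior-record length level the conventional track has the lower rate, yet pooled the restorative-justice track does — Simpson's reversal.
Since prior-record length is a pre-existing factor (not a product of the disposition) and it affects the outcome on its own, it is a confounder. The stratified rates, not the pooled rate, identify the causal effect.
Adjusting over the population distribution of prior-record length: 0.400·(0.144−0.025) + 0.333·(0.525−0.300) + 0.267·(0.762−0.519) = +0.188.

+0.19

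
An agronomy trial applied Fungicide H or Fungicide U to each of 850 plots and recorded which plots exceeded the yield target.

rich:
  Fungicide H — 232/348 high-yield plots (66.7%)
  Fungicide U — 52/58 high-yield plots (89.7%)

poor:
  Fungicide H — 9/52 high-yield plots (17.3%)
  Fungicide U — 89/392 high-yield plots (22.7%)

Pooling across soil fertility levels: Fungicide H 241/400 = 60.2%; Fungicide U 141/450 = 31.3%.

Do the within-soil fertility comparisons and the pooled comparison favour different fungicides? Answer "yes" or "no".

yes

Within each soil fertility level (rich 66.7% vs 89.7%; poor 17.3% vs 22.7%), Fungicide U has the higher rate every time. Pooled: 60.2% vs 31.3% — Fungicide H has the higher rate overall. The two comparisons disagree.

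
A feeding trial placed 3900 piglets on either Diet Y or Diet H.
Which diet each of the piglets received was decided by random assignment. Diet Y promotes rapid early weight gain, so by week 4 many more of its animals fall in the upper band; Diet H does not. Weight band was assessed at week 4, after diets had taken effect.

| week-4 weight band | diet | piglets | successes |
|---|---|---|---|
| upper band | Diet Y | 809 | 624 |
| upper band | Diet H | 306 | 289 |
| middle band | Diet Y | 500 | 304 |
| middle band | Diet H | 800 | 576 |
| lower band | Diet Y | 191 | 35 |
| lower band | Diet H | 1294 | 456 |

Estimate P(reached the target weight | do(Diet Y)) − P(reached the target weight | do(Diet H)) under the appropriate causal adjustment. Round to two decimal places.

Diet H is higher inside every week-4 weight band stratum but Diet Y is higher in aggregate. Whether to stratify depends on how week-4 weight band relates to the diet.
Week-4 weight band lies on the pathway diet → week-4 weight band → outcome, so adjusting for it blocks the indirect effect. For the total causal effect of diet, use the unadjusted pooled rates.
The causal difference is the pooled difference: 0.642 − 0.550 = +0.092.

+0.09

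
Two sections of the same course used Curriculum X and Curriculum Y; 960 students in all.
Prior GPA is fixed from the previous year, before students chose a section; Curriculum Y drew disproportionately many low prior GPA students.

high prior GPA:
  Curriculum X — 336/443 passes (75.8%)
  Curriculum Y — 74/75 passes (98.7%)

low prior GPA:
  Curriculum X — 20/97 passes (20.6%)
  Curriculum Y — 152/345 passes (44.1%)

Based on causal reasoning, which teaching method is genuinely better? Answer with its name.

Curriculum Y

Prior GPA band satisfies the back-door criterion: it is not a descendant of the teaching method, and it blocks the spurious path from teaching method to outcome. Adjusting for it (i.e., using the within-prior GPA band rates) gives the causal effect.
Within each level — high prior GPA: 75.8% vs 98.7%; low prior GPA: 20.6% vs 44.1% — Curriculum Y is higher every time.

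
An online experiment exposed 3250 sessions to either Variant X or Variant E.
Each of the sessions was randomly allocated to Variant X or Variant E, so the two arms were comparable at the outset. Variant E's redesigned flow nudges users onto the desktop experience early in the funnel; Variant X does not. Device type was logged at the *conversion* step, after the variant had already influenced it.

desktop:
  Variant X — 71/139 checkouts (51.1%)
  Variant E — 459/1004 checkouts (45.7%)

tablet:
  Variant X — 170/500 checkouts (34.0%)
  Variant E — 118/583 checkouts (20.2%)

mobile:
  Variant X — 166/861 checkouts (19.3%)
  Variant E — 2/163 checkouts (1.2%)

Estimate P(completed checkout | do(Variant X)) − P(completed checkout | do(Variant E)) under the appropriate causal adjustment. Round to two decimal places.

-0.06

Variant X is higher inside every device type stratum but Variant E is higher in aggregate. Whether to stratify depends on how device type relates to the variant.
The distribution of device type is itself part of what the variant does — it is an intermediate outcome. Holding it fixed would remove that part of the effect; the total effect is the pooled difference.
The causal difference is the pooled difference: 0.271 − 0.331 = -0.060.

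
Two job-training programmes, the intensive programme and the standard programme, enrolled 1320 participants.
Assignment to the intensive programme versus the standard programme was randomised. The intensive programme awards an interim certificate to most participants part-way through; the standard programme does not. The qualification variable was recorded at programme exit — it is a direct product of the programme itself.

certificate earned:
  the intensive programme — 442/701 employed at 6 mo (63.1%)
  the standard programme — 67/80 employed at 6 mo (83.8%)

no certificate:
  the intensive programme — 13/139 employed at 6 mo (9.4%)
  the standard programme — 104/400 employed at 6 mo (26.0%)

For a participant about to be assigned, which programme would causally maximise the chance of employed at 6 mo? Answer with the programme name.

the intensive programme

The stratified and pooled comparisons disagree (the standard programme wins within each qualification attained during the programme; the intensive programme wins overall), so the answer turns on the causal role of qualification attained during the programme.
Stratifying would compare programmes among participants the programmes themselves sorted into qualification attained during the programme groups — a form of selection on an intermediate. The unconditioned pooled rates give the total causal effect.
Pooled: the intensive programme 54.2% vs the standard programme 35.6%; the intensive programme is higher overall.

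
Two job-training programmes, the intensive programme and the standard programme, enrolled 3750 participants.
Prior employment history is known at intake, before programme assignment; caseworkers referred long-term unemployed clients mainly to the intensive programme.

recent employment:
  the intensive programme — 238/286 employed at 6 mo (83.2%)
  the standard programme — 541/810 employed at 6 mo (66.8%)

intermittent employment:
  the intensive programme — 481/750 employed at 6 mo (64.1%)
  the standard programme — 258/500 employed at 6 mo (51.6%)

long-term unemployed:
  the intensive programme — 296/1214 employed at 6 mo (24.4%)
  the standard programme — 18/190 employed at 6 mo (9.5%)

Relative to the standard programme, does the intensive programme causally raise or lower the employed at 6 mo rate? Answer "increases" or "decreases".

Nothing the programme does changes prior employment history; the imbalance is an allocation artefact. With prior employment history also predicting the outcome, the pooled figure is confounded, and the within-stratum comparison is the causal one.
Within each level — recent employment: 83.2% vs 66.8%; intermittent employment: 64.1% vs 51.6%; long-term unemployed: 24.4% vs 9.5% — the intensive programme is higher every time.

increases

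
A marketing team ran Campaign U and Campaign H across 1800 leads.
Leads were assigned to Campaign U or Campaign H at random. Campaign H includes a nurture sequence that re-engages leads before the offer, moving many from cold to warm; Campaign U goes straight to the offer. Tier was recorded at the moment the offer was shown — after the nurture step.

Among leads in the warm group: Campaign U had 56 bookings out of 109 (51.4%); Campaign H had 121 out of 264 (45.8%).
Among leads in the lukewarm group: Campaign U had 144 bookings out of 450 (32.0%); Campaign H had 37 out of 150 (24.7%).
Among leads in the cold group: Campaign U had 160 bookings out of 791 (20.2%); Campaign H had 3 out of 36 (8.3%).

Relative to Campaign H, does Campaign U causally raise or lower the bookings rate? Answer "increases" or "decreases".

decreases

Engagement tier is downstream of the campaign. One should not condition on a consequence of treatment, so the overall rates are the right comparison.
Pooled: Campaign U 26.7% vs Campaign H 35.8%; Campaign H is higher overall.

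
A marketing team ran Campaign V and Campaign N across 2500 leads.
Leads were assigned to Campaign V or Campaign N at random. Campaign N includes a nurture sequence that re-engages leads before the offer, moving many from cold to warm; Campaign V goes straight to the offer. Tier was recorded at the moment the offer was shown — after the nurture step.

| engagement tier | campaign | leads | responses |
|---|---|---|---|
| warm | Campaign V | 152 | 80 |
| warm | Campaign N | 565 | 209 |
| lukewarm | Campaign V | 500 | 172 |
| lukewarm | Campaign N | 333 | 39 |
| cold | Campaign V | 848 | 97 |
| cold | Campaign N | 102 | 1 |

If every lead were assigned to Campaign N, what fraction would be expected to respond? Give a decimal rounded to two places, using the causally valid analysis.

Engagement tier is downstream of the campaign. One should not condition on a consequence of treatment, so the overall rates are the right comparison.
So P(outcome | do(Campaign N)) is just the pooled rate for Campaign N: 249/1000 = 0.249.

0.25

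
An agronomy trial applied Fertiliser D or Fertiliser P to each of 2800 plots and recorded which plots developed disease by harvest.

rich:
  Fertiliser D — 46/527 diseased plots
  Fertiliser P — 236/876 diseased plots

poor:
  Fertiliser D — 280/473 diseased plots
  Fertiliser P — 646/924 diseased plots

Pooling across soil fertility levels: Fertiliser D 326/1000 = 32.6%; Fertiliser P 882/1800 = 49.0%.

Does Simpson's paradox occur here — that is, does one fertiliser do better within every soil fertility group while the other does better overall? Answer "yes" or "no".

Within each soil fertility level (rich 8.7% vs 26.9%; poor 59.2% vs 69.9%), Fertiliser D has the lower rate every time. Pooled: 32.6% vs 49.0% — Fertiliser D has the lower rate overall. They agree.

no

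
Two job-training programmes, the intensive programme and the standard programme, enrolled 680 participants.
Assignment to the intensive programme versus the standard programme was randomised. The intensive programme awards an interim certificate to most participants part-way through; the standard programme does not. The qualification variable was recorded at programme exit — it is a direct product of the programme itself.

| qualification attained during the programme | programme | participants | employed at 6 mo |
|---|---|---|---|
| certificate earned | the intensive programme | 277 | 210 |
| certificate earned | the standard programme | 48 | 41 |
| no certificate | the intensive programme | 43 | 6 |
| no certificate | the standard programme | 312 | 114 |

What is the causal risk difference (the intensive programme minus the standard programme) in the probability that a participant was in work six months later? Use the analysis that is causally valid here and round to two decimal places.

The stratified and pooled comparisons disagree (the standard programme wins within each qualification attained during the programme; the intensive programme wins overall), so the answer turns on the causal role of qualification attained during the programme.
Qualification attained during the programme is downstream of the programme. One should not condition on a consequence of treatment, so the overall rates are the right comparison.
The causal difference is the pooled difference: 0.675 − 0.431 = +0.244.

+0.24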